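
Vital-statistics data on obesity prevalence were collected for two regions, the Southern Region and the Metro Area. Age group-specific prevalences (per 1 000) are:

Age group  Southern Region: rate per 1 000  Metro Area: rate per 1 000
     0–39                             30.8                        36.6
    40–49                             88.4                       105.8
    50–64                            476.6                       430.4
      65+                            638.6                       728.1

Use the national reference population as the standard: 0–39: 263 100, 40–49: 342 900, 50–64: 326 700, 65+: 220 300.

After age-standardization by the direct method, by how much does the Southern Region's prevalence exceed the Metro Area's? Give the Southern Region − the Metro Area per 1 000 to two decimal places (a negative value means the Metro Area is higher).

-10.51

Standard total = 1 153 000; weights = 0.2282, 0.2974, 0.2833, 0.1911.
The Southern Region: 0.2282×30.8 + 0.2974×88.4 + 0.2833×476.6 + 0.1911×638.6 = 290.3770 per 1 000.
The Metro Area: 0.2282×36.6 + 0.2974×105.8 + 0.2833×430.4 + 0.1911×728.1 = 300.8850 per 1 000.
Difference = 290.3770 − 300.8850 = -10.5080.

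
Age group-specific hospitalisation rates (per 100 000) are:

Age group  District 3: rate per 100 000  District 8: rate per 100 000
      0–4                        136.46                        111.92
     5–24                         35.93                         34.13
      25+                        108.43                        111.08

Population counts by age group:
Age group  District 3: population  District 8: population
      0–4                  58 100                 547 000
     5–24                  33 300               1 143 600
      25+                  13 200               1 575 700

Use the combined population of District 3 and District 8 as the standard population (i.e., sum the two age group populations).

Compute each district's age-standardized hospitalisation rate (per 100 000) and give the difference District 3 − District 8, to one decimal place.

Combined standard total = 3 370 900; weights = 0.1795, 0.3491, 0.4714.
District 3: 0.1795×136.46 + 0.3491×35.93 + 0.4714×108.43 = 88.1493 per 100 000.
District 8: 0.1795×111.92 + 0.3491×34.13 + 0.4714×111.08 = 84.3648 per 100 000.
Difference = 88.1493 − 84.3648 = 3.7844.

3.8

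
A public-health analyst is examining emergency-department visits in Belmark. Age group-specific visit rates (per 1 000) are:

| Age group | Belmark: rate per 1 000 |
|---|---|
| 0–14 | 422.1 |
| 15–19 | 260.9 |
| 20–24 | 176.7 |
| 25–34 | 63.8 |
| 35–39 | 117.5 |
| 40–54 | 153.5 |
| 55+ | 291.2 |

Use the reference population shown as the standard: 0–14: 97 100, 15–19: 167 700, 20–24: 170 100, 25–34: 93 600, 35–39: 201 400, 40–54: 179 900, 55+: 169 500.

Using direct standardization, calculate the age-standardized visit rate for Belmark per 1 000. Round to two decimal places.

205.14

Standard total = 1 079 300; weights = 0.0900, 0.1554, 0.1576, 0.0867, 0.1866, 0.1667, 0.1570.
Standardized rate: 0.0900×422.1 + 0.1554×260.9 + 0.1576×176.7 + 0.0867×63.8 + 0.1866×117.5 + 0.1667×153.5 + 0.1570×291.2 = 205.1373 per 1 000.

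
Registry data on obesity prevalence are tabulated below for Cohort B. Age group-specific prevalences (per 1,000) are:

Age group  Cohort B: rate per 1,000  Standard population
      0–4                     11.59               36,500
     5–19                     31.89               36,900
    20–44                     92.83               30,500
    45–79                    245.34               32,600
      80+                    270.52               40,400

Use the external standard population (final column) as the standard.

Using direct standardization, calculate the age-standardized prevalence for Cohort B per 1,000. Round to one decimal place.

132.0

Standard total = 176,900; weights = 0.2063, 0.2086, 0.1724, 0.1843, 0.2284.
Standardized rate: 0.2063×11.59 + 0.2086×31.89 + 0.1724×92.83 + 0.1843×245.34 + 0.2284×270.52 = 132.0417 per 1,000.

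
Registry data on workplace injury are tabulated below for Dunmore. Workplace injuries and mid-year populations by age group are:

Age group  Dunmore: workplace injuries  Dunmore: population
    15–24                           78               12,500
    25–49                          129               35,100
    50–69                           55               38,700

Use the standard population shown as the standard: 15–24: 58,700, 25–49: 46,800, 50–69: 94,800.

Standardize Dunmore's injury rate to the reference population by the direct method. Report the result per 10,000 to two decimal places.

Age-specific rates per 10,000 for Dunmore: 62.40, 36.75, 14.21.
Standard total = 200,300; weights = 0.2931, 0.2336, 0.4733.
Standardized rate: 0.2931×62.40 + 0.2336×36.75 + 0.4733×14.21 = 33.6004 per 10,000.

33.60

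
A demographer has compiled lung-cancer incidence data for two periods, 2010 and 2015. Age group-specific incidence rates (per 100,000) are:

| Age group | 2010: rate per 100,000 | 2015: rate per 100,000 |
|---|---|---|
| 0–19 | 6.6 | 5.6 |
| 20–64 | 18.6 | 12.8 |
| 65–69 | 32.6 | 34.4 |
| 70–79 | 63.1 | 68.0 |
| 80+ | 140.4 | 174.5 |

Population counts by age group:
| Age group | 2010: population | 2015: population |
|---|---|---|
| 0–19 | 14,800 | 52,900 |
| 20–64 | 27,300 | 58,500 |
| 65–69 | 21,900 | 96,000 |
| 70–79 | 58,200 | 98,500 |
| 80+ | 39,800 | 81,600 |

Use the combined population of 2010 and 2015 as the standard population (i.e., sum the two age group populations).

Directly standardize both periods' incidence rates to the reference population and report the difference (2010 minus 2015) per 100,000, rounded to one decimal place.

Combined standard total = 549,500; weights = 0.1232, 0.1561, 0.2146, 0.2852, 0.2209.
2010: 0.1232×6.6 + 0.1561×18.6 + 0.2146×32.6 + 0.2852×63.1 + 0.2209×140.4 = 59.7244 per 100,000.
2015: 0.1232×5.6 + 0.1561×12.8 + 0.2146×34.4 + 0.2852×68.0 + 0.2209×174.5 = 68.0128 per 100,000.
Difference = 59.7244 − 68.0128 = -8.2884.

-8.3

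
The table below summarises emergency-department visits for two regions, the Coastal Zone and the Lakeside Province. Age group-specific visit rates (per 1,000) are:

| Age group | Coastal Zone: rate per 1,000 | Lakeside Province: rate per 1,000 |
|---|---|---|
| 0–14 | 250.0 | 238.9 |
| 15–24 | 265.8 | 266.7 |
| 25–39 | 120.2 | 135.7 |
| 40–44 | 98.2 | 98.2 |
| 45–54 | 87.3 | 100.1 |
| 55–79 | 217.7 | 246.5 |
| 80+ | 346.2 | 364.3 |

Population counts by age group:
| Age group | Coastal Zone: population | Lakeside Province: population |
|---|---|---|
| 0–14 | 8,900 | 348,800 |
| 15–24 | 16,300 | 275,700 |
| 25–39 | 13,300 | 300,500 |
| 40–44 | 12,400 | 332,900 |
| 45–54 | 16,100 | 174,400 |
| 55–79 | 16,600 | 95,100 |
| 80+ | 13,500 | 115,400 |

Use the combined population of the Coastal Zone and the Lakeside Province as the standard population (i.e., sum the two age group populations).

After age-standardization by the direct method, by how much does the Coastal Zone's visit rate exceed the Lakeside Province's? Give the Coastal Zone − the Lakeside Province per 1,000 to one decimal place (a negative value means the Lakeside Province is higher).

Combined standard total = 1,739,900; weights = 0.2056, 0.1678, 0.1804, 0.1985, 0.1095, 0.0642, 0.0741.
The Coastal Zone: 0.2056×250.0 + 0.1678×265.8 + 0.1804×120.2 + 0.1985×98.2 + 0.1095×87.3 + 0.0642×217.7 + 0.0741×346.2 = 186.3548 per 1,000.
The Lakeside Province: 0.2056×238.9 + 0.1678×266.7 + 0.1804×135.7 + 0.1985×98.2 + 0.1095×100.1 + 0.0642×246.5 + 0.0741×364.3 = 191.6107 per 1,000.
Difference = 186.3548 − 191.6107 = -5.2559.

-5.3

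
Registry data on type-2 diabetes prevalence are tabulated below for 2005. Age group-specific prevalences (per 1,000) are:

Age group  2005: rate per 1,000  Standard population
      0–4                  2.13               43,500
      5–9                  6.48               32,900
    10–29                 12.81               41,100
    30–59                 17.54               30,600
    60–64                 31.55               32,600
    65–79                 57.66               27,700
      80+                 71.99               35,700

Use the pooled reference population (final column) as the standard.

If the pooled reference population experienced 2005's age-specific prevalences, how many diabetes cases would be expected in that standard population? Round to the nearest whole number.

Expected diabetes cases = Σ (standard pop × age-specific rate ÷ 1,000)
= 43,500×2.13/1,000 + 32,900×6.48/1,000 + 41,100×12.81/1,000 + 30,600×17.54/1,000 + 32,600×31.55/1,000 + 27,700×57.66/1,000 + 35,700×71.99/1,000
= 92.66 + 213.19 + 526.49 + 536.72 + 1028.53 + 1597.18 + 2570.04 = 6564.82.

6565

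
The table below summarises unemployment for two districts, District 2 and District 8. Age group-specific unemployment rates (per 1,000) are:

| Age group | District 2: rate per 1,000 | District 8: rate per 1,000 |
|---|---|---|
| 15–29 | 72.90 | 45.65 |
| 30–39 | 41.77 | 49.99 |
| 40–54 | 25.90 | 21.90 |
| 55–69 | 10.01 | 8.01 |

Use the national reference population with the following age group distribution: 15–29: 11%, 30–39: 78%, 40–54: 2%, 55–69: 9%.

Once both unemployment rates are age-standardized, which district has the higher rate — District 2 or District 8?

District 8

Standard weights: 0.11, 0.78, 0.02, 0.09.
District 2: 0.1100×72.90 + 0.7800×41.77 + 0.0200×25.90 + 0.0900×10.01 = 42.0185 per 1,000.
District 8: 0.1100×45.65 + 0.7800×49.99 + 0.0200×21.90 + 0.0900×8.01 = 45.1726 per 1,000.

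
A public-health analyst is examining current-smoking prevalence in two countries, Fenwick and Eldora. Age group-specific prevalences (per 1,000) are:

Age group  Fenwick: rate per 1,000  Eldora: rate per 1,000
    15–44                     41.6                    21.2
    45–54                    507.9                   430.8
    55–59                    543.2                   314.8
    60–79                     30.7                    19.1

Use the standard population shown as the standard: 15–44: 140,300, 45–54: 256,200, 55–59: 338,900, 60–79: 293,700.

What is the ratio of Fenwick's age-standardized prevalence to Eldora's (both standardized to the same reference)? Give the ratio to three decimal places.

Standard total = 1,029,100; weights = 0.1363, 0.2490, 0.3293, 0.2854.
Fenwick: 0.1363×41.6 + 0.2490×507.9 + 0.3293×543.2 + 0.2854×30.7 = 319.7624 per 1,000.
Eldora: 0.1363×21.2 + 0.2490×430.8 + 0.3293×314.8 + 0.2854×19.1 = 219.2602 per 1,000.
Ratio = 319.7624 ÷ 219.2602 = 1.45837.

1.458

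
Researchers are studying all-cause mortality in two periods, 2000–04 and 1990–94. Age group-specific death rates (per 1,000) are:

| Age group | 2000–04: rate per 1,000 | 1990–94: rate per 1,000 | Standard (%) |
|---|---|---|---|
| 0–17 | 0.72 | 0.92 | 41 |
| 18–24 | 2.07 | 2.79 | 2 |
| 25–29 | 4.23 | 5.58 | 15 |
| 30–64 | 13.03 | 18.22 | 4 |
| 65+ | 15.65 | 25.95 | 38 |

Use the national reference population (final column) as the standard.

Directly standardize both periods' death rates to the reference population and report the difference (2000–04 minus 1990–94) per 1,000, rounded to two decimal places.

-4.42

Standard weights: 0.41, 0.02, 0.15, 0.04, 0.38.
2000–04: 0.4100×0.72 + 0.0200×2.07 + 0.1500×4.23 + 0.0400×13.03 + 0.3800×15.65 = 7.4393 per 1,000.
1990–94: 0.4100×0.92 + 0.0200×2.79 + 0.1500×5.58 + 0.0400×18.22 + 0.3800×25.95 = 11.8598 per 1,000.
Difference = 7.4393 − 11.8598 = -4.4205.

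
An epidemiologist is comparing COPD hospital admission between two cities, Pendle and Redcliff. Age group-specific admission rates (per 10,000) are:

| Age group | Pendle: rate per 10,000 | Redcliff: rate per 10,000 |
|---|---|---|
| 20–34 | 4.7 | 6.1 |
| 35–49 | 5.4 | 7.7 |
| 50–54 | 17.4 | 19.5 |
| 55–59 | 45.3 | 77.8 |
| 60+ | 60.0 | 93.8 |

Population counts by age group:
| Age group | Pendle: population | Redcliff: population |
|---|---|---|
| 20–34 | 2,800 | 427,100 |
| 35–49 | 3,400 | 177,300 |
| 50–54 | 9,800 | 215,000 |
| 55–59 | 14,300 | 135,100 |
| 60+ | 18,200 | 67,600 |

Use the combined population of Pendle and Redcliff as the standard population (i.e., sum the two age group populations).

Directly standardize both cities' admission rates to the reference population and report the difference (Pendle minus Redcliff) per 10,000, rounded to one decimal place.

-8.6

Combined standard total = 1,070,600; weights = 0.4016, 0.1688, 0.2100, 0.1395, 0.0801.
Pendle: 0.4016×4.7 + 0.1688×5.4 + 0.2100×17.4 + 0.1395×45.3 + 0.0801×60.0 = 17.5823 per 10,000.
Redcliff: 0.4016×6.1 + 0.1688×7.7 + 0.2100×19.5 + 0.1395×77.8 + 0.0801×93.8 = 26.2178 per 10,000.
Difference = 17.5823 − 26.2178 = -8.6354.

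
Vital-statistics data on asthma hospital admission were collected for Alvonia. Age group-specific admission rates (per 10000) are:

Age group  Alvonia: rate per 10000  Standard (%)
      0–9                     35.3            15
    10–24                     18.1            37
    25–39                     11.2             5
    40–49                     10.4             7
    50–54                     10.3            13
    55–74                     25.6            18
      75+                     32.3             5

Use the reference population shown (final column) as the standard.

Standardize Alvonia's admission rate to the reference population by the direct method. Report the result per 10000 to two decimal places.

20.84

Standard weights: 0.15, 0.37, 0.05, 0.07, 0.13, 0.18, 0.05.
Standardized rate: 0.1500×35.3 + 0.3700×18.1 + 0.0500×11.2 + 0.0700×10.4 + 0.1300×10.3 + 0.1800×25.6 + 0.0500×32.3 = 20.8420 per 10000.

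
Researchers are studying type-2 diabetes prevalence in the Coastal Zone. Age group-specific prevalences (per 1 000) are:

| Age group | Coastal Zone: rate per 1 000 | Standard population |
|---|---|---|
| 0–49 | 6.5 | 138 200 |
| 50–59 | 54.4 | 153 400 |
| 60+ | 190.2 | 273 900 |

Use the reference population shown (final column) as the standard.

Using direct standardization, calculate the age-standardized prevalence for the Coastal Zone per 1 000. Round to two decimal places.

108.47

Standard total = 565 500; weights = 0.2444, 0.2713, 0.4844.
Standardized rate: 0.2444×6.5 + 0.2713×54.4 + 0.4844×190.2 = 108.4687 per 1 000.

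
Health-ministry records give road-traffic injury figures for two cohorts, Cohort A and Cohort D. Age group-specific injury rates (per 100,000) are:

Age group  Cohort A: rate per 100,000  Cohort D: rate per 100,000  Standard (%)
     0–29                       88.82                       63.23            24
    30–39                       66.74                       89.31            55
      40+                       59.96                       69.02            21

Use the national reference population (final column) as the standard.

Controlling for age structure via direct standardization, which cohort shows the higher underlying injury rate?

Cohort D

Standard weights: 0.24, 0.55, 0.21.
Cohort A: 0.2400×88.82 + 0.5500×66.74 + 0.2100×59.96 = 70.6154 per 100,000.
Cohort D: 0.2400×63.23 + 0.5500×89.31 + 0.2100×69.02 = 78.7899 per 100,000.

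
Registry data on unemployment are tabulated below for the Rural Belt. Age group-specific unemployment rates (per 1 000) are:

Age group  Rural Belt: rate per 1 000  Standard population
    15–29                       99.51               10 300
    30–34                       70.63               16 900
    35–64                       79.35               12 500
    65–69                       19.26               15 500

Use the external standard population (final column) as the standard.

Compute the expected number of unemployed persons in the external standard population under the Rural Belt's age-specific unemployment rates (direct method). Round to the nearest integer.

Expected unemployed persons = Σ (standard pop × age-specific rate ÷ 1 000)
= 10 300×99.51/1 000 + 16 900×70.63/1 000 + 12 500×79.35/1 000 + 15 500×19.26/1 000
= 1024.95 + 1193.65 + 991.87 + 298.53 = 3509.00.

3509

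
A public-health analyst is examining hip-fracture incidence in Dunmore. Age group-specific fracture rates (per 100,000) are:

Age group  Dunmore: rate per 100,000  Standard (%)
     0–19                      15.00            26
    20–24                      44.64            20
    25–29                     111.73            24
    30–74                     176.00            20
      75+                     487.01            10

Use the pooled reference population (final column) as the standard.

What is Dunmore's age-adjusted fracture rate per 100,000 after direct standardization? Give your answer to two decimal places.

Standard weights: 0.26, 0.20, 0.24, 0.20, 0.10.
Standardized rate: 0.2600×15.00 + 0.2000×44.64 + 0.2400×111.73 + 0.2000×176.00 + 0.1000×487.01 = 123.5442 per 100,000.

123.54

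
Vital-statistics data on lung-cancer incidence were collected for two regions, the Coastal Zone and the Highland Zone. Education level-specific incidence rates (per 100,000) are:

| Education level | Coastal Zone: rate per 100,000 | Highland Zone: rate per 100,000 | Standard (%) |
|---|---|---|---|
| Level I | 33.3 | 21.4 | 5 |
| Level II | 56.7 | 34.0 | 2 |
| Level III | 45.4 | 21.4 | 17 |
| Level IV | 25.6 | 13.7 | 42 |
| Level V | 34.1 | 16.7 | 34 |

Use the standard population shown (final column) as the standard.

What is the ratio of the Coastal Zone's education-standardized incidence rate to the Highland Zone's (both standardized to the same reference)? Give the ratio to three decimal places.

1.954

Standard weights: 0.05, 0.02, 0.17, 0.42, 0.34.
The Coastal Zone: 0.0500×33.3 + 0.0200×56.7 + 0.1700×45.4 + 0.4200×25.6 + 0.3400×34.1 = 32.8630 per 100,000.
The Highland Zone: 0.0500×21.4 + 0.0200×34.0 + 0.1700×21.4 + 0.4200×13.7 + 0.3400×16.7 = 16.8200 per 100,000.
Ratio = 32.8630 ÷ 16.8200 = 1.95380.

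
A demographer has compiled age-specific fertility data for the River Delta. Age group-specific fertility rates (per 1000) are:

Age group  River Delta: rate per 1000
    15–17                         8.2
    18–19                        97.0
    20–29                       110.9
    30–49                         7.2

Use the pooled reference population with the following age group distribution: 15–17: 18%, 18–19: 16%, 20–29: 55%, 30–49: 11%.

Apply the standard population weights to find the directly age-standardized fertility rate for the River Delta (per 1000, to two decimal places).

Standard weights: 0.18, 0.16, 0.55, 0.11.
Standardized rate: 0.1800×8.2 + 0.1600×97.0 + 0.5500×110.9 + 0.1100×7.2 = 78.7830 per 1000.

78.78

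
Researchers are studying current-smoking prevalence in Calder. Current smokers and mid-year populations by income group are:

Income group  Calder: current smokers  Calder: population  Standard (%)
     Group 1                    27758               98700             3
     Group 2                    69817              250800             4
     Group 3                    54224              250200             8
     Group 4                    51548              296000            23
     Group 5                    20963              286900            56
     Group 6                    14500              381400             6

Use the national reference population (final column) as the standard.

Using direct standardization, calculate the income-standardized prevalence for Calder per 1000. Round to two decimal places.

Income-specific rates per 1000 for Calder: 281.236, 278.377, 216.723, 174.149, 73.067, 38.018.
Standard weights: 0.03, 0.04, 0.08, 0.23, 0.56, 0.06.
Standardized rate: 0.0300×281.236 + 0.0400×278.377 + 0.0800×216.723 + 0.2300×174.149 + 0.5600×73.067 + 0.0600×38.018 = 120.1629 per 1000.

120.16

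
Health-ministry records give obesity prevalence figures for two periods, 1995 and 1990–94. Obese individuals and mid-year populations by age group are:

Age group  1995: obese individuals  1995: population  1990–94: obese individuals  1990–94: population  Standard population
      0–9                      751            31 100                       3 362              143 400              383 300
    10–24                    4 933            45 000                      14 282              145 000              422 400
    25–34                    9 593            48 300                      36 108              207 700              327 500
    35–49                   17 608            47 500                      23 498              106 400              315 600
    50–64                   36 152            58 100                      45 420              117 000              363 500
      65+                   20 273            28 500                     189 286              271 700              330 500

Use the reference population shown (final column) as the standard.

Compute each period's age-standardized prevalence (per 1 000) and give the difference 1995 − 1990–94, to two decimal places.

Age-specific rates per 1 000 for 1995: 24.148, 109.622, 198.613, 370.695, 622.238, 711.333.
For 1990–94: 23.445, 98.497, 173.847, 220.846, 388.205, 696.673.
Standard total = 2 142 800; weights = 0.1789, 0.1971, 0.1528, 0.1473, 0.1696, 0.1542.
1995: 0.1789×24.148 + 0.1971×109.622 + 0.1528×198.613 + 0.1473×370.695 + 0.1696×622.238 + 0.1542×711.333 = 326.1510 per 1 000.
1990–94: 0.1789×23.445 + 0.1971×98.497 + 0.1528×173.847 + 0.1473×220.846 + 0.1696×388.205 + 0.1542×696.673 = 256.0146 per 1 000.
Difference = 326.1510 − 256.0146 = 70.1364.

70.14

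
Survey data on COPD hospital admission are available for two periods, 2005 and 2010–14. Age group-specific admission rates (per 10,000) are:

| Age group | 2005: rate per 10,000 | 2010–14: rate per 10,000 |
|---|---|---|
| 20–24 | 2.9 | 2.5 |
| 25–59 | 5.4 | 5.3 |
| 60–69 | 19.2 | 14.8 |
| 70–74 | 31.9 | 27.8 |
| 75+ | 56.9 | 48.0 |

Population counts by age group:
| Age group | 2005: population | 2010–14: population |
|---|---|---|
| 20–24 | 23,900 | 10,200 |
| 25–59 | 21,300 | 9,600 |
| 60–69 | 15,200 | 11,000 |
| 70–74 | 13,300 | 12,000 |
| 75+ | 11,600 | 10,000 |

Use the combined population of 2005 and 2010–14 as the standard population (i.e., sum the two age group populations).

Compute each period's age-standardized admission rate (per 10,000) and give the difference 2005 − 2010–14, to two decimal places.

3.10

Combined standard total = 138,100; weights = 0.2469, 0.2238, 0.1897, 0.1832, 0.1564.
2005: 0.2469×2.9 + 0.2238×5.4 + 0.1897×19.2 + 0.1832×31.9 + 0.1564×56.9 = 20.3106 per 10,000.
2010–14: 0.2469×2.5 + 0.2238×5.3 + 0.1897×14.8 + 0.1832×27.8 + 0.1564×48.0 = 17.2116 per 10,000.
Difference = 20.3106 − 17.2116 = 3.0991.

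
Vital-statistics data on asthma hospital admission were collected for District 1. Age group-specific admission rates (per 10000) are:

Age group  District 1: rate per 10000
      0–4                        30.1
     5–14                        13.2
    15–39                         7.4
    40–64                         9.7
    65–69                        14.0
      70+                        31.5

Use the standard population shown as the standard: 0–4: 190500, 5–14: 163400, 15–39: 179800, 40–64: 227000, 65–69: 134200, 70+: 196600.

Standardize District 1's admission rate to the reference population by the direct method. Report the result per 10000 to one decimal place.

Standard total = 1091500; weights = 0.1745, 0.1497, 0.1647, 0.2080, 0.1230, 0.1801.
Standardized rate: 0.1745×30.1 + 0.1497×13.2 + 0.1647×7.4 + 0.2080×9.7 + 0.1230×14.0 + 0.1801×31.5 = 17.8608 per 10000.

17.9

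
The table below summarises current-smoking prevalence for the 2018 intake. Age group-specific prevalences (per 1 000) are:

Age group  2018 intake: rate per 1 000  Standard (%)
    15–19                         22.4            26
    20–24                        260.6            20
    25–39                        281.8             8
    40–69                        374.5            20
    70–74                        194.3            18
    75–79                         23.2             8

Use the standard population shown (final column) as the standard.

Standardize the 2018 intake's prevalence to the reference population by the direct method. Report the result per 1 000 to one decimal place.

192.2

Standard weights: 0.26, 0.20, 0.08, 0.20, 0.18, 0.08.
Standardized rate: 0.2600×22.4 + 0.2000×260.6 + 0.0800×281.8 + 0.2000×374.5 + 0.1800×194.3 + 0.0800×23.2 = 192.2180 per 1 000.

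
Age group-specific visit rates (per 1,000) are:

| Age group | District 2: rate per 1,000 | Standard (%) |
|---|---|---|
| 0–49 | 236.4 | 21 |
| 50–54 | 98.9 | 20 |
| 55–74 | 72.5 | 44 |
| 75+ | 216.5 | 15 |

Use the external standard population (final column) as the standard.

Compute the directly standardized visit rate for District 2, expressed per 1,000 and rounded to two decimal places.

133.80

Standard weights: 0.21, 0.20, 0.44, 0.15.
Standardized rate: 0.2100×236.4 + 0.2000×98.9 + 0.4400×72.5 + 0.1500×216.5 = 133.7990 per 1,000.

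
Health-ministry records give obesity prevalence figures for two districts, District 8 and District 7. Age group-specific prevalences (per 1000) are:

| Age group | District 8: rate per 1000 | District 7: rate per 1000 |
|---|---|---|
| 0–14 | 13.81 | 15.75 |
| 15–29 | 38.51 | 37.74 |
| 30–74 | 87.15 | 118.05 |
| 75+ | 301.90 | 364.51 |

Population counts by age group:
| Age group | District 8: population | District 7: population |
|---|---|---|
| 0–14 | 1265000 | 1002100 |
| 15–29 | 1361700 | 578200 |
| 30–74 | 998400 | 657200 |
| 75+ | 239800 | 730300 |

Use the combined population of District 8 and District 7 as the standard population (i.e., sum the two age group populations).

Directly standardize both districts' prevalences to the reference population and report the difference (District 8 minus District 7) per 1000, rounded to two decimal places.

-16.80

Combined standard total = 6832700; weights = 0.3318, 0.2839, 0.2423, 0.1420.
District 8: 0.3318×13.81 + 0.2839×38.51 + 0.2423×87.15 + 0.1420×301.90 = 79.4961 per 1000.
District 7: 0.3318×15.75 + 0.2839×37.74 + 0.2423×118.05 + 0.1420×364.51 = 96.2977 per 1000.
Difference = 79.4961 − 96.2977 = -16.8016.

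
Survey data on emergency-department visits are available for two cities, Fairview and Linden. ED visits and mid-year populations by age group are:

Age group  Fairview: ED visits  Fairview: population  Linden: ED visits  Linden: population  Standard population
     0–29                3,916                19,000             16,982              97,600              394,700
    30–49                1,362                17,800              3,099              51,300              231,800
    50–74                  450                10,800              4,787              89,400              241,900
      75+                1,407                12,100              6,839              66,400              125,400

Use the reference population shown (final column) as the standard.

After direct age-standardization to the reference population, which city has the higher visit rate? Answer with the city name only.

Fairview

Age-specific rates per 1,000 for Fairview: 206.105, 76.517, 41.667, 116.281.
For Linden: 173.996, 60.409, 53.546, 102.997.
Standard total = 993,800; weights = 0.3972, 0.2332, 0.2434, 0.1262.
Fairview: 0.3972×206.105 + 0.2332×76.517 + 0.2434×41.667 + 0.1262×116.281 = 124.5192 per 1,000.
Linden: 0.3972×173.996 + 0.2332×60.409 + 0.2434×53.546 + 0.1262×102.997 = 109.2248 per 1,000.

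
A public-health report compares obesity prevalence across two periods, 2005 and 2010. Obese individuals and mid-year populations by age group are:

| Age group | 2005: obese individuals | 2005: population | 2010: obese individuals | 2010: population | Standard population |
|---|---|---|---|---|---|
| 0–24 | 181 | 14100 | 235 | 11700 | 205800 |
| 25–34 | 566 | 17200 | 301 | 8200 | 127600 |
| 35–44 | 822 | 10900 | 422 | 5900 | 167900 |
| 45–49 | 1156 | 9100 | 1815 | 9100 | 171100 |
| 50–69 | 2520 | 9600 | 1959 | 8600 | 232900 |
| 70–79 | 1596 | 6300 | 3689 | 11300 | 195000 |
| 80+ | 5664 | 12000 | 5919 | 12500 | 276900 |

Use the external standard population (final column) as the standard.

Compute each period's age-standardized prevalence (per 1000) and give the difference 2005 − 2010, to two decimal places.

Age-specific rates per 1000 for 2005: 12.837, 32.907, 75.413, 127.033, 262.500, 253.333, 472.000.
For 2010: 20.085, 36.707, 71.525, 199.451, 227.791, 326.460, 473.520.
Standard total = 1377200; weights = 0.1494, 0.0927, 0.1219, 0.1242, 0.1691, 0.1416, 0.2011.
2005: 0.1494×12.837 + 0.0927×32.907 + 0.1219×75.413 + 0.1242×127.033 + 0.1691×262.500 + 0.1416×253.333 + 0.2011×472.000 = 205.1053 per 1000.
2010: 0.1494×20.085 + 0.0927×36.707 + 0.1219×71.525 + 0.1242×199.451 + 0.1691×227.791 + 0.1416×326.460 + 0.2011×473.520 = 219.8536 per 1000.
Difference = 205.1053 − 219.8536 = -14.7484.

-14.75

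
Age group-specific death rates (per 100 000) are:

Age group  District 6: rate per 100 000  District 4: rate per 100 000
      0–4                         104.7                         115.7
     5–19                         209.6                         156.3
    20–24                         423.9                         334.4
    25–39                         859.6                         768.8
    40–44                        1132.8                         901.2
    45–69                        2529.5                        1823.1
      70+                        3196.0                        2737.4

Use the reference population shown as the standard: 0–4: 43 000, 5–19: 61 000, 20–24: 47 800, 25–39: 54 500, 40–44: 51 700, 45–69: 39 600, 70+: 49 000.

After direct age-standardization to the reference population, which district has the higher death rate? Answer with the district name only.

District 6

Standard total = 346 600; weights = 0.1241, 0.1760, 0.1379, 0.1572, 0.1492, 0.1143, 0.1414.
District 6: 0.1241×104.7 + 0.1760×209.6 + 0.1379×423.9 + 0.1572×859.6 + 0.1492×1132.8 + 0.1143×2529.5 + 0.1414×3196.0 = 1153.3072 per 100 000.
District 4: 0.1241×115.7 + 0.1760×156.3 + 0.1379×334.4 + 0.1572×768.8 + 0.1492×901.2 + 0.1143×1823.1 + 0.1414×2737.4 = 938.5826 per 100 000.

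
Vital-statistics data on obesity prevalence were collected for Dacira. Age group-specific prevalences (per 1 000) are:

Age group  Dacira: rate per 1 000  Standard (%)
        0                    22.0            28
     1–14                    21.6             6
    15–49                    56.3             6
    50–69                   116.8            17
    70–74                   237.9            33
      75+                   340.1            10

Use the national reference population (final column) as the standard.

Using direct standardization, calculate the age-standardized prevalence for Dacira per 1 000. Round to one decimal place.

Standard weights: 0.28, 0.06, 0.06, 0.17, 0.33, 0.10.
Standardized rate: 0.2800×22.0 + 0.0600×21.6 + 0.0600×56.3 + 0.1700×116.8 + 0.3300×237.9 + 0.1000×340.1 = 143.2070 per 1 000.

143.2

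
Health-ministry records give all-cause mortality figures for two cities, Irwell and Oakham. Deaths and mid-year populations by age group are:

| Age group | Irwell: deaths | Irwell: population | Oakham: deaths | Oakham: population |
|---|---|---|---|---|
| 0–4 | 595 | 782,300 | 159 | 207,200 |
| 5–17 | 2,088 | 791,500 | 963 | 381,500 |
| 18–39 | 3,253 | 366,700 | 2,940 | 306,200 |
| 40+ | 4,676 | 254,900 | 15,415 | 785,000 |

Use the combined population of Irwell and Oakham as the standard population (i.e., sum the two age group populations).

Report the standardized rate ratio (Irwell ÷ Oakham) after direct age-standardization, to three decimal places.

Age-specific rates per 1,000 for Irwell: 0.761, 2.638, 8.871, 18.344.
For Oakham: 0.767, 2.524, 9.602, 19.637.
Combined standard total = 3,875,300; weights = 0.2553, 0.3027, 0.1736, 0.2683.
Irwell: 0.2553×0.761 + 0.3027×2.638 + 0.1736×8.871 + 0.2683×18.344 = 7.4556 per 1,000.
Oakham: 0.2553×0.767 + 0.3027×2.524 + 0.1736×9.602 + 0.2683×19.637 = 7.8966 per 1,000.
Ratio = 7.4556 ÷ 7.8966 = 0.94416.

0.944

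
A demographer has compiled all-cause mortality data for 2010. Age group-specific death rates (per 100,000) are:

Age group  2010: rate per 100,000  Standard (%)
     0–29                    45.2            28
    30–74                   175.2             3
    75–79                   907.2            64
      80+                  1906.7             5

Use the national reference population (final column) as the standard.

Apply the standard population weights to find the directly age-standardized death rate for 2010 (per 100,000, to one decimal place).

Standard weights: 0.28, 0.03, 0.64, 0.05.
Standardized rate: 0.2800×45.2 + 0.0300×175.2 + 0.6400×907.2 + 0.0500×1906.7 = 693.8550 per 100,000.

693.9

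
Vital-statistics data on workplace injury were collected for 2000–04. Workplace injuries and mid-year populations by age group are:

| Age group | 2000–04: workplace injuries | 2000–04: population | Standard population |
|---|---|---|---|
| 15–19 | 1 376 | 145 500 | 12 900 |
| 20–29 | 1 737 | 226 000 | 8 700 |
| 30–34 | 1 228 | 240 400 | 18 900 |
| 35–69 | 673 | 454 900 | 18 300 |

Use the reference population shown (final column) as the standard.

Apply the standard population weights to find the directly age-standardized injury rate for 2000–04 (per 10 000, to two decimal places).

53.14

Age-specific rates per 10 000 for 2000–04: 94.57, 76.86, 51.08, 14.79.
Standard total = 58 800; weights = 0.2194, 0.1480, 0.3214, 0.3112.
Standardized rate: 0.2194×94.57 + 0.1480×76.86 + 0.3214×51.08 + 0.3112×14.79 = 53.1430 per 10 000.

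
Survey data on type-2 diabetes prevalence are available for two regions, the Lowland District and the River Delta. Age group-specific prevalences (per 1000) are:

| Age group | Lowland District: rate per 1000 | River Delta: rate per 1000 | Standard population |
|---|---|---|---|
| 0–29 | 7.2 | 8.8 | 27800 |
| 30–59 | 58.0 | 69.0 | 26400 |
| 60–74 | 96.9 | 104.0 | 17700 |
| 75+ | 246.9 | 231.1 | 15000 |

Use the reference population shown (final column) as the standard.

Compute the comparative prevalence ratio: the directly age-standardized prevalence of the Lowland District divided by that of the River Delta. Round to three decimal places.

0.970

Standard total = 86900; weights = 0.3199, 0.3038, 0.2037, 0.1726.
The Lowland District: 0.3199×7.2 + 0.3038×58.0 + 0.2037×96.9 + 0.1726×246.9 = 82.2784 per 1000.
The River Delta: 0.3199×8.8 + 0.3038×69.0 + 0.2037×104.0 + 0.1726×231.1 = 84.8509 per 1000.
Ratio = 82.2784 ÷ 84.8509 = 0.96968.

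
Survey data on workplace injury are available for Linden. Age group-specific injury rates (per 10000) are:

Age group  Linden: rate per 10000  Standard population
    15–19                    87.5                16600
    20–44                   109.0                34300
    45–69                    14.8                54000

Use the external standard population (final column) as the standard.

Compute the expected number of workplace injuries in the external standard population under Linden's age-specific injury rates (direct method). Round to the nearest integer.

Expected workplace injuries = Σ (standard pop × age-specific rate ÷ 10000)
= 16600×87.5/10000 + 34300×109.0/10000 + 54000×14.8/10000
= 145.25 + 373.87 + 79.92 = 599.04.

599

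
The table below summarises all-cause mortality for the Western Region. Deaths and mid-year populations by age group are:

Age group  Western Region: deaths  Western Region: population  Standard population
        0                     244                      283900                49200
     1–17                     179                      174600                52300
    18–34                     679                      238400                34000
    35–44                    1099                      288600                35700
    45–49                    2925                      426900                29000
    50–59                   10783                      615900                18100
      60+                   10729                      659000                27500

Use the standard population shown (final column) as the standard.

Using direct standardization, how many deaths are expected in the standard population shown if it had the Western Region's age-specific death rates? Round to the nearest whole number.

Age-specific rates per 1000 for the Western Region: 0.859, 1.025, 2.848, 3.808, 6.852, 17.508, 16.281.
Expected deaths = Σ (standard pop × age-specific rate ÷ 1000)
= 49200×0.859/1000 + 52300×1.025/1000 + 34000×2.848/1000 + 35700×3.808/1000 + 29000×6.852/1000 + 18100×17.508/1000 + 27500×16.281/1000
= 42.29 + 53.62 + 96.84 + 135.95 + 198.70 + 316.89 + 447.72 = 1292.00.

1292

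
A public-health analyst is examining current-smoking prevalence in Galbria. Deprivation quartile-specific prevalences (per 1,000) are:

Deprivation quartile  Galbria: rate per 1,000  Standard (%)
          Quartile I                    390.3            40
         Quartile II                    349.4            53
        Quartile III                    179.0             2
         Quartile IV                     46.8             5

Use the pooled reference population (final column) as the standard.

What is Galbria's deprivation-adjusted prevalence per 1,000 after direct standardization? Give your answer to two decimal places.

347.22

Standard weights: 0.40, 0.53, 0.02, 0.05.
Standardized rate: 0.4000×390.3 + 0.5300×349.4 + 0.0200×179.0 + 0.0500×46.8 = 347.2220 per 1,000.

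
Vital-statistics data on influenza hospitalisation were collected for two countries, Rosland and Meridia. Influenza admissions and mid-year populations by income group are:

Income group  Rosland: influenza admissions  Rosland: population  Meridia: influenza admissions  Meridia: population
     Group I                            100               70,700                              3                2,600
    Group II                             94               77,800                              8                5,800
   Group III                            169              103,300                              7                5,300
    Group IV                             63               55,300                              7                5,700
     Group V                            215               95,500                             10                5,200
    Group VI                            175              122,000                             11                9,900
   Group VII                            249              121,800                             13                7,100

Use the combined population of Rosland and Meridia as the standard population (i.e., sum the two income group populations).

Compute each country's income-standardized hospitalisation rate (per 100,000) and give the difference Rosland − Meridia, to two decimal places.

19.89

Income-specific rates per 100,000 for Rosland: 141.44, 120.82, 163.60, 113.92, 225.13, 143.44, 204.43.
For Meridia: 115.38, 137.93, 132.08, 122.81, 192.31, 111.11, 183.10.
Combined standard total = 688,000; weights = 0.1065, 0.1215, 0.1578, 0.0887, 0.1464, 0.1917, 0.1874.
Rosland: 0.1065×141.44 + 0.1215×120.82 + 0.1578×163.60 + 0.0887×113.92 + 0.1464×225.13 + 0.1917×143.44 + 0.1874×204.43 = 164.4291 per 100,000.
Meridia: 0.1065×115.38 + 0.1215×137.93 + 0.1578×132.08 + 0.0887×122.81 + 0.1464×192.31 + 0.1917×111.11 + 0.1874×183.10 = 144.5432 per 100,000.
Difference = 164.4291 − 144.5432 = 19.8859.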